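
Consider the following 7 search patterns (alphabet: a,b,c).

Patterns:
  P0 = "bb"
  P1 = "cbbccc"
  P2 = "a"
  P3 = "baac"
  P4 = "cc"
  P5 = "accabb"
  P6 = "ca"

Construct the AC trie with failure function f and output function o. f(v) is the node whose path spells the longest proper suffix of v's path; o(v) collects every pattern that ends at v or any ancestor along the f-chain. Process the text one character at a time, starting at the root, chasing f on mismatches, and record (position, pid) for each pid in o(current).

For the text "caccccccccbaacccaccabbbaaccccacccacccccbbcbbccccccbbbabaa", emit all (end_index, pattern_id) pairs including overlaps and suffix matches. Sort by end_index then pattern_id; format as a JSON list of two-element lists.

Construct AC machine:
Trie (insert patterns):
  0='ε' goto a→9 b→1 c→3
  1='b' goto a→10 b→2
  2='bb' goto ·  [P0 ends]
  3='c' goto a→19 b→4 c→13
  4='cb' goto b→5
  5='cbb' goto c→6
  6='cbbc' goto c→7
  7='cbbcc' goto c→8
  8='cbbccc' goto ·  [P1 ends]
  9='a' goto c→14  [P2 ends]
  10='ba' goto a→11
  11='baa' goto c→12
  12='baac' goto ·  [P3 ends]
  13='cc' goto ·  [P4 ends]
  14='ac' goto c→15
  15='acc' goto a→16
  16='acca' goto b→17
  17='accab' goto b→18
  18='accabb' goto ·  [P5 ends]
  19='ca' goto ·  [P6 ends]

Failure links (BFS by depth):
  n1('b'): parent n0 fail=0; on 'b' 0 → fail=0;  out ∅∪∅=∅
  n3('c'): parent n0 fail=0; on 'c' 0 → fail=0;  out ∅∪∅=∅
  n9('a'): parent n0 fail=0; on 'a' 0 → fail=0;  out {2}∪∅={2}
  n2('bb'): parent n1 fail=0; on 'b' 0 → fail=1;  out {0}∪∅={0}
  n4('cb'): parent n3 fail=0; on 'b' 0 → fail=1;  out ∅∪∅=∅
  n10('ba'): parent n1 fail=0; on 'a' 0 → fail=9;  out ∅∪{2}={2}
  n13('cc'): parent n3 fail=0; on 'c' 0 → fail=3;  out {4}∪∅={4}
  n14('ac'): parent n9 fail=0; on 'c' 0 → fail=3;  out ∅∪∅=∅
  n19('ca'): parent n3 fail=0; on 'a' 0 → fail=9;  out {6}∪{2}={2,6}
  n5('cbb'): parent n4 fail=1; on 'b' 1 → fail=2;  out ∅∪{0}={0}
  n11('baa'): parent n10 fail=9; on 'a' 9→0 → fail=9;  out ∅∪{2}={2}
  n15('acc'): parent n14 fail=3; on 'c' 3 → fail=13;  out ∅∪{4}={4}
  n6('cbbc'): parent n5 fail=2; on 'c' 2→1→0 → fail=3;  out ∅∪∅=∅
  n12('baac'): parent n11 fail=9; on 'c' 9 → fail=14;  out {3}∪∅={3}
  n16('acca'): parent n15 fail=13; on 'a' 13→3 → fail=19;  out ∅∪{2,6}={2,6}
  n7('cbbcc'): parent n6 fail=3; on 'c' 3 → fail=13;  out ∅∪{4}={4}
  n17('accab'): parent n16 fail=19; on 'b' 19→9→0 → fail=1;  out ∅∪∅=∅
  n8('cbbccc'): parent n7 fail=13; on 'c' 13→3 → fail=13;  out {1}∪{4}={1,4}
  n18('accabb'): parent n17 fail=1; on 'b' 1 → fail=2;  out {5}∪{0}={0,5}

Run:
[0] read 'c'  n0⇒n3
[1] read 'a'  n3⇒n19  emit P2@[1:1],P6@[0:1]
[2] read 'c'  n19⇒n14 (fail-walked)
[3] read 'c'  n14⇒n15  emit P4@[2:3]
[4] read 'c'  n15⇒n13 (fail-walked)  emit P4@[3:4]
[5] read 'c'  n13⇒n13 (fail-walked)  emit P4@[4:5]
[6] read 'c'  n13⇒n13 (fail-walked)  emit P4@[5:6]
[7] read 'c'  n13⇒n13 (fail-walked)  emit P4@[6:7]
[8] read 'c'  n13⇒n13 (fail-walked)  emit P4@[7:8]
[9] read 'c'  n13⇒n13 (fail-walked)  emit P4@[8:9]
[10] read 'b'  n13⇒n4 (fail-walked)
[11] read 'a'  n4⇒n10 (fail-walked)  emit P2@[11:11]
[12] read 'a'  n10⇒n11  emit P2@[12:12]
[13] read 'c'  n11⇒n12  emit P3@[10:13]
[14] read 'c'  n12⇒n15 (fail-walked)  emit P4@[13:14]
[15] read 'c'  n15⇒n13 (fail-walked)  emit P4@[14:15]
[16] read 'a'  n13⇒n19 (fail-walked)  emit P2@[16:16],P6@[15:16]
[17] read 'c'  n19⇒n14 (fail-walked)
[18] read 'c'  n14⇒n15  emit P4@[17:18]
[19] read 'a'  n15⇒n16  emit P2@[19:19],P6@[18:19]
[20] read 'b'  n16⇒n17
[21] read 'b'  n17⇒n18  emit P0@[20:21],P5@[16:21]
[22] read 'b'  n18⇒n2 (fail-walked)  emit P0@[21:22]
[23] read 'a'  n2⇒n10 (fail-walked)  emit P2@[23:23]
[24] read 'a'  n10⇒n11  emit P2@[24:24]
[25] read 'c'  n11⇒n12  emit P3@[22:25]
[26] read 'c'  n12⇒n15 (fail-walked)  emit P4@[25:26]
[27] read 'c'  n15⇒n13 (fail-walked)  emit P4@[26:27]
[28] read 'c'  n13⇒n13 (fail-walked)  emit P4@[27:28]
[29] read 'a'  n13⇒n19 (fail-walked)  emit P2@[29:29],P6@[28:29]
[30] read 'c'  n19⇒n14 (fail-walked)
[31] read 'c'  n14⇒n15  emit P4@[30:31]
[32] read 'c'  n15⇒n13 (fail-walked)  emit P4@[31:32]
[33] read 'a'  n13⇒n19 (fail-walked)  emit P2@[33:33],P6@[32:33]
[34] read 'c'  n19⇒n14 (fail-walked)
[35] read 'c'  n14⇒n15  emit P4@[34:35]
[36] read 'c'  n15⇒n13 (fail-walked)  emit P4@[35:36]
[37] read 'c'  n13⇒n13 (fail-walked)  emit P4@[36:37]
[38] read 'c'  n13⇒n13 (fail-walked)  emit P4@[37:38]
[39] read 'b'  n13⇒n4 (fail-walked)
[40] read 'b'  n4⇒n5  emit P0@[39:40]
[41] read 'c'  n5⇒n6
[42] read 'b'  n6⇒n4 (fail-walked)
[43] read 'b'  n4⇒n5  emit P0@[42:43]
[44] read 'c'  n5⇒n6
[45] read 'c'  n6⇒n7  emit P4@[44:45]
[46] read 'c'  n7⇒n8  emit P1@[41:46],P4@[45:46]
[47] read 'c'  n8⇒n13 (fail-walked)  emit P4@[46:47]
[48] read 'c'  n13⇒n13 (fail-walked)  emit P4@[47:48]
[49] read 'c'  n13⇒n13 (fail-walked)  emit P4@[48:49]
[50] read 'b'  n13⇒n4 (fail-walked)
[51] read 'b'  n4⇒n5  emit P0@[50:51]
[52] read 'b'  n5⇒n2 (fail-walked)  emit P0@[51:52]
[53] read 'a'  n2⇒n10 (fail-walked)  emit P2@[53:53]
[54] read 'b'  n10⇒n1 (fail-walked)
[55] read 'a'  n1⇒n10  emit P2@[55:55]
[56] read 'a'  n10⇒n11  emit P2@[56:56]

Matches: [[1,2],[1,6],[3,4],[4,4],[5,4],[6,4],[7,4],[8,4],[9,4],[11,2],[12,2],[13,3],[14,4],[15,4],[16,2],[16,6],[18,4],[19,2],[19,6],[21,0],[21,5],[22,0],[23,2],[24,2],[25,3],[26,4],[27,4],[28,4],[29,2],[29,6],[31,4],[32,4],[33,2],[33,6],[35,4],[36,4],[37,4],[38,4],[40,0],[43,0],[45,4],[46,1],[46,4],[47,4],[48,4],[49,4],[51,0],[52,0],[53,2],[55,2],[56,2]]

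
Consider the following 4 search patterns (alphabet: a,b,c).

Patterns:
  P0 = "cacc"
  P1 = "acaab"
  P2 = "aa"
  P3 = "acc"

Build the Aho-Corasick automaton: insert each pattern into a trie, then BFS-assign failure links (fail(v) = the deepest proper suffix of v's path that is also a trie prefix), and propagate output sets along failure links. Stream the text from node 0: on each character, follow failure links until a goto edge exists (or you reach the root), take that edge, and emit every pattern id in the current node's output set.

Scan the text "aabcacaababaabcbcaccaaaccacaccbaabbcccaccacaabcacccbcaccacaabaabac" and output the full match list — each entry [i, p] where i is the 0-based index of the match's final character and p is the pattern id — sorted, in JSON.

Construct AC machine:
Trie nodes:
  0='ε' goto a→5 c→1
  1='c' goto a→2
  2='ca' goto c→3
  3='cac' goto c→4
  4='cacc' goto ·  ←P0
  5='a' goto a→10 c→6
  6='ac' goto a→7 c→11
  7='aca' goto a→8
  8='acaa' goto b→9
  9='acaab' goto ·  ←P1
  10='aa' goto ·  ←P2
  11='acc' goto ·  ←P3

BFS fail/out derivation:
  fail(1) 'c': from fail(0)=0 chase 'c': 0 ⇒ 0;  out=∅∪out(0)=∅
  fail(5) 'a': from fail(0)=0 chase 'a': 0 ⇒ 0;  out=∅∪out(0)=∅
  fail(2) 'ca': from fail(1)=0 chase 'a': 0 ⇒ 5;  out=∅∪out(5)=∅
  fail(6) 'ac': from fail(5)=0 chase 'c': 0 ⇒ 1;  out=∅∪out(1)=∅
  fail(10) 'aa': from fail(5)=0 chase 'a': 0 ⇒ 5;  out={2}∪out(5)={2}
  fail(3) 'cac': from fail(2)=5 chase 'c': 5 ⇒ 6;  out=∅∪out(6)=∅
  fail(7) 'aca': from fail(6)=1 chase 'a': 1 ⇒ 2;  out=∅∪out(2)=∅
  fail(11) 'acc': from fail(6)=1 chase 'c': 1→0 ⇒ 1;  out={3}∪out(1)={3}
  fail(4) 'cacc': from fail(3)=6 chase 'c': 6 ⇒ 11;  out={0}∪out(11)={0,3}
  fail(8) 'acaa': from fail(7)=2 chase 'a': 2→5 ⇒ 10;  out=∅∪out(10)={2}
  fail(9) 'acaab': from fail(8)=10 chase 'b': 10→5→0 ⇒ 0;  out={1}∪out(0)={1}

Scan:
[0] read 'a'  n0⇒n5
[1] read 'a'  n5⇒n10  ** P2@[0:1]
[2] read 'b'  n10⇒n0 (via fail)
[3] read 'c'  n0⇒n1
[4] read 'a'  n1⇒n2
[5] read 'c'  n2⇒n3
[6] read 'a'  n3⇒n7 (via fail)
[7] read 'a'  n7⇒n8  ** P2@[6:7]
[8] read 'b'  n8⇒n9  ** P1@[4:8]
[9] read 'a'  n9⇒n5 (via fail)
[10] read 'b'  n5⇒n0 (via fail)
[11] read 'a'  n0⇒n5
[12] read 'a'  n5⇒n10  ** P2@[11:12]
[13] read 'b'  n10⇒n0 (via fail)
[14] read 'c'  n0⇒n1
[15] read 'b'  n1⇒n0 (via fail)
[16] read 'c'  n0⇒n1
[17] read 'a'  n1⇒n2
[18] read 'c'  n2⇒n3
[19] read 'c'  n3⇒n4  ** P0@[16:19],P3@[17:19]
[20] read 'a'  n4⇒n2 (via fail)
[21] read 'a'  n2⇒n10 (via fail)  ** P2@[20:21]
[22] read 'a'  n10⇒n10 (via fail)  ** P2@[21:22]
[23] read 'c'  n10⇒n6 (via fail)
[24] read 'c'  n6⇒n11  ** P3@[22:24]
[25] read 'a'  n11⇒n2 (via fail)
[26] read 'c'  n2⇒n3
[27] read 'a'  n3⇒n7 (via fail)
[28] read 'c'  n7⇒n3 (via fail)
[29] read 'c'  n3⇒n4  ** P0@[26:29],P3@[27:29]
[30] read 'b'  n4⇒n0 (via fail)
[31] read 'a'  n0⇒n5
[32] read 'a'  n5⇒n10  ** P2@[31:32]
[33] read 'b'  n10⇒n0 (via fail)
[34] read 'b'  n0⇒n0
[35] read 'c'  n0⇒n1
[36] read 'c'  n1⇒n1 (via fail)
[37] read 'c'  n1⇒n1 (via fail)
[38] read 'a'  n1⇒n2
[39] read 'c'  n2⇒n3
[40] read 'c'  n3⇒n4  ** P0@[37:40],P3@[38:40]
[41] read 'a'  n4⇒n2 (via fail)
[42] read 'c'  n2⇒n3
[43] read 'a'  n3⇒n7 (via fail)
[44] read 'a'  n7⇒n8  ** P2@[43:44]
[45] read 'b'  n8⇒n9  ** P1@[41:45]
[46] read 'c'  n9⇒n1 (via fail)
[47] read 'a'  n1⇒n2
[48] read 'c'  n2⇒n3
[49] read 'c'  n3⇒n4  ** P0@[46:49],P3@[47:49]
[50] read 'c'  n4⇒n1 (via fail)
[51] read 'b'  n1⇒n0 (via fail)
[52] read 'c'  n0⇒n1
[53] read 'a'  n1⇒n2
[54] read 'c'  n2⇒n3
[55] read 'c'  n3⇒n4  ** P0@[52:55],P3@[53:55]
[56] read 'a'  n4⇒n2 (via fail)
[57] read 'c'  n2⇒n3
[58] read 'a'  n3⇒n7 (via fail)
[59] read 'a'  n7⇒n8  ** P2@[58:59]
[60] read 'b'  n8⇒n9  ** P1@[56:60]
[61] read 'a'  n9⇒n5 (via fail)
[62] read 'a'  n5⇒n10  ** P2@[61:62]
[63] read 'b'  n10⇒n0 (via fail)
[64] read 'a'  n0⇒n5
[65] read 'c'  n5⇒n6

All matches (sorted): [[1,2],[7,2],[8,1],[12,2],[19,0],[19,3],[21,2],[22,2],[24,3],[29,0],[29,3],[32,2],[40,0],[40,3],[44,2],[45,1],[49,0],[49,3],[55,0],[55,3],[59,2],[60,1],[62,2]]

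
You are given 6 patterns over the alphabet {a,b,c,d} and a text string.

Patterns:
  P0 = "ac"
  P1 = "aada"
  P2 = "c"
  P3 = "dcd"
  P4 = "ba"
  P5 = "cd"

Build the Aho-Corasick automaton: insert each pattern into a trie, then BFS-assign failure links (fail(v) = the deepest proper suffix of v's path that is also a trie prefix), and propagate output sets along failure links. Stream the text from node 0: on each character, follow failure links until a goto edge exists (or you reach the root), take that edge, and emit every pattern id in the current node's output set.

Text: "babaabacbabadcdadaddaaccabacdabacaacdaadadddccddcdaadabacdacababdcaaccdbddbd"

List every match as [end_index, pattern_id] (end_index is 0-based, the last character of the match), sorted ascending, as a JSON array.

Build automaton:
Trie (insert patterns):
  0='ε' goto a→1 b→10 c→6 d→7
  1='a' goto a→3 c→2
  2='ac' goto ·  ←P0
  3='aa' goto d→4
  4='aad' goto a→5
  5='aada' goto ·  ←P1
  6='c' goto d→12  ←P2
  7='d' goto c→8
  8='dc' goto d→9
  9='dcd' goto ·  ←P3
  10='b' goto a→11
  11='ba' goto ·  ←P4
  12='cd' goto ·  ←P5

Failure links (BFS by depth):
  n1('a'): parent n0 fail=0; on 'a' 0 → fail=0;  out ∅∪∅=∅
  n6('c'): parent n0 fail=0; on 'c' 0 → fail=0;  out {2}∪∅={2}
  n7('d'): parent n0 fail=0; on 'd' 0 → fail=0;  out ∅∪∅=∅
  n10('b'): parent n0 fail=0; on 'b' 0 → fail=0;  out ∅∪∅=∅
  n2('ac'): parent n1 fail=0; on 'c' 0 → fail=6;  out {0}∪{2}={0,2}
  n3('aa'): parent n1 fail=0; on 'a' 0 → fail=1;  out ∅∪∅=∅
  n8('dc'): parent n7 fail=0; on 'c' 0 → fail=6;  out ∅∪{2}={2}
  n11('ba'): parent n10 fail=0; on 'a' 0 → fail=1;  out {4}∪∅={4}
  n12('cd'): parent n6 fail=0; on 'd' 0 → fail=7;  out {5}∪∅={5}
  n4('aad'): parent n3 fail=1; on 'd' 1→0 → fail=7;  out ∅∪∅=∅
  n9('dcd'): parent n8 fail=6; on 'd' 6 → fail=12;  out {3}∪{5}={3,5}
  n5('aada'): parent n4 fail=7; on 'a' 7→0 → fail=1;  out {1}∪∅={1}

Run:
pos 0 'b': at 10
pos 1 'a': at 11  emit P4@[0:1]
pos 2 'b': at 10 (via fail)
pos 3 'a': at 11  emit P4@[2:3]
pos 4 'a': at 3 (via fail)
pos 5 'b': at 10 (via fail)
pos 6 'a': at 11  emit P4@[5:6]
pos 7 'c': at 2 (via fail)  emit P0@[6:7],P2@[7:7]
pos 8 'b': at 10 (via fail)
pos 9 'a': at 11  emit P4@[8:9]
pos 10 'b': at 10 (via fail)
pos 11 'a': at 11  emit P4@[10:11]
pos 12 'd': at 7 (via fail)
pos 13 'c': at 8  emit P2@[13:13]
pos 14 'd': at 9  emit P3@[12:14],P5@[13:14]
pos 15 'a': at 1 (via fail)
pos 16 'd': at 7 (via fail)
pos 17 'a': at 1 (via fail)
pos 18 'd': at 7 (via fail)
pos 19 'd': at 7 (via fail)
pos 20 'a': at 1 (via fail)
pos 21 'a': at 3
pos 22 'c': at 2 (via fail)  emit P0@[21:22],P2@[22:22]
pos 23 'c': at 6 (via fail)  emit P2@[23:23]
pos 24 'a': at 1 (via fail)
pos 25 'b': at 10 (via fail)
pos 26 'a': at 11  emit P4@[25:26]
pos 27 'c': at 2 (via fail)  emit P0@[26:27],P2@[27:27]
pos 28 'd': at 12 (via fail)  emit P5@[27:28]
pos 29 'a': at 1 (via fail)
pos 30 'b': at 10 (via fail)
pos 31 'a': at 11  emit P4@[30:31]
pos 32 'c': at 2 (via fail)  emit P0@[31:32],P2@[32:32]
pos 33 'a': at 1 (via fail)
pos 34 'a': at 3
pos 35 'c': at 2 (via fail)  emit P0@[34:35],P2@[35:35]
pos 36 'd': at 12 (via fail)  emit P5@[35:36]
pos 37 'a': at 1 (via fail)
pos 38 'a': at 3
pos 39 'd': at 4
pos 40 'a': at 5  emit P1@[37:40]
pos 41 'd': at 7 (via fail)
pos 42 'd': at 7 (via fail)
pos 43 'd': at 7 (via fail)
pos 44 'c': at 8  emit P2@[44:44]
pos 45 'c': at 6 (via fail)  emit P2@[45:45]
pos 46 'd': at 12  emit P5@[45:46]
pos 47 'd': at 7 (via fail)
pos 48 'c': at 8  emit P2@[48:48]
pos 49 'd': at 9  emit P3@[47:49],P5@[48:49]
pos 50 'a': at 1 (via fail)
pos 51 'a': at 3
pos 52 'd': at 4
pos 53 'a': at 5  emit P1@[50:53]
pos 54 'b': at 10 (via fail)
pos 55 'a': at 11  emit P4@[54:55]
pos 56 'c': at 2 (via fail)  emit P0@[55:56],P2@[56:56]
pos 57 'd': at 12 (via fail)  emit P5@[56:57]
pos 58 'a': at 1 (via fail)
pos 59 'c': at 2  emit P0@[58:59],P2@[59:59]
pos 60 'a': at 1 (via fail)
pos 61 'b': at 10 (via fail)
pos 62 'a': at 11  emit P4@[61:62]
pos 63 'b': at 10 (via fail)
pos 64 'd': at 7 (via fail)
pos 65 'c': at 8  emit P2@[65:65]
pos 66 'a': at 1 (via fail)
pos 67 'a': at 3
pos 68 'c': at 2 (via fail)  emit P0@[67:68],P2@[68:68]
pos 69 'c': at 6 (via fail)  emit P2@[69:69]
pos 70 'd': at 12  emit P5@[69:70]
pos 71 'b': at 10 (via fail)
pos 72 'd': at 7 (via fail)
pos 73 'd': at 7 (via fail)
pos 74 'b': at 10 (via fail)
pos 75 'd': at 7 (via fail)

All matches (sorted): [[1,4],[3,4],[6,4],[7,0],[7,2],[9,4],[11,4],[13,2],[14,3],[14,5],[22,0],[22,2],[23,2],[26,4],[27,0],[27,2],[28,5],[31,4],[32,0],[32,2],[35,0],[35,2],[36,5],[40,1],[44,2],[45,2],[46,5],[48,2],[49,3],[49,5],[53,1],[55,4],[56,0],[56,2],[57,5],[59,0],[59,2],[62,4],[65,2],[68,0],[68,2],[69,2],[70,5]]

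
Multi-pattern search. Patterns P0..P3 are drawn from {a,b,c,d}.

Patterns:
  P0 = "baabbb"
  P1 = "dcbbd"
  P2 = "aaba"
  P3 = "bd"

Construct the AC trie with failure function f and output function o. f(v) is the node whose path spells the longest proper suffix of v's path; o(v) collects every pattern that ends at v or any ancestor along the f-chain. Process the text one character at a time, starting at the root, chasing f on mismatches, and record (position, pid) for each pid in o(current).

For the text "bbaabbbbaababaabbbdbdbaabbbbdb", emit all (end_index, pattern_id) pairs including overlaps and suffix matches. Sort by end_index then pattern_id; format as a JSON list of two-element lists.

Build automaton:
Trie nodes:
  n0 'ε': a→12 b→1 d→7
  n1 'b': a→2 d→16
  n2 'ba': a→3
  n3 'baa': b→4
  n4 'baab': b→5
  n5 'baabb': b→6
  n6 'baabbb': ·  [P0 ends]
  n7 'd': c→8
  n8 'dc': b→9
  n9 'dcb': b→10
  n10 'dcbb': d→11
  n11 'dcbbd': ·  [P1 ends]
  n12 'a': a→13
  n13 'aa': b→14
  n14 'aab': a→15
  n15 'aaba': ·  [P2 ends]
  n16 'bd': ·  [P3 ends]

BFS fail/out derivation:
  n1('b'): parent n0 fail=0; on 'b' 0 → fail=0;  out ∅∪∅=∅
  n7('d'): parent n0 fail=0; on 'd' 0 → fail=0;  out ∅∪∅=∅
  n12('a'): parent n0 fail=0; on 'a' 0 → fail=0;  out ∅∪∅=∅
  n2('ba'): parent n1 fail=0; on 'a' 0 → fail=12;  out ∅∪∅=∅
  n8('dc'): parent n7 fail=0; on 'c' 0 → fail=0;  out ∅∪∅=∅
  n13('aa'): parent n12 fail=0; on 'a' 0 → fail=12;  out ∅∪∅=∅
  n16('bd'): parent n1 fail=0; on 'd' 0 → fail=7;  out {3}∪∅={3}
  n3('baa'): parent n2 fail=12; on 'a' 12 → fail=13;  out ∅∪∅=∅
  n9('dcb'): parent n8 fail=0; on 'b' 0 → fail=1;  out ∅∪∅=∅
  n14('aab'): parent n13 fail=12; on 'b' 12→0 → fail=1;  out ∅∪∅=∅
  n4('baab'): parent n3 fail=13; on 'b' 13 → fail=14;  out ∅∪∅=∅
  n10('dcbb'): parent n9 fail=1; on 'b' 1→0 → fail=1;  out ∅∪∅=∅
  n15('aaba'): parent n14 fail=1; on 'a' 1 → fail=2;  out {2}∪∅={2}
  n5('baabb'): parent n4 fail=14; on 'b' 14→1→0 → fail=1;  out ∅∪∅=∅
  n11('dcbbd'): parent n10 fail=1; on 'd' 1 → fail=16;  out {1}∪{3}={1,3}
  n6('baabbb'): parent n5 fail=1; on 'b' 1→0 → fail=1;  out {0}∪∅={0}

Run:
i=0 'b': node 0→1
i=1 'b': node 1→1 (via fail)
i=2 'a': node 1→2
i=3 'a': node 2→3
i=4 'b': node 3→4
i=5 'b': node 4→5
i=6 'b': node 5→6  → match P0@[1:6]
i=7 'b': node 6→1 (via fail)
i=8 'a': node 1→2
i=9 'a': node 2→3
i=10 'b': node 3→4
i=11 'a': node 4→15 (via fail)  → match P2@[8:11]
i=12 'b': node 15→1 (via fail)
i=13 'a': node 1→2
i=14 'a': node 2→3
i=15 'b': node 3→4
i=16 'b': node 4→5
i=17 'b': node 5→6  → match P0@[12:17]
i=18 'd': node 6→16 (via fail)  → match P3@[17:18]
i=19 'b': node 16→1 (via fail)
i=20 'd': node 1→16  → match P3@[19:20]
i=21 'b': node 16→1 (via fail)
i=22 'a': node 1→2
i=23 'a': node 2→3
i=24 'b': node 3→4
i=25 'b': node 4→5
i=26 'b': node 5→6  → match P0@[21:26]
i=27 'b': node 6→1 (via fail)
i=28 'd': node 1→16  → match P3@[27:28]
i=29 'b': node 16→1 (via fail)

All matches (sorted): [[6,0],[11,2],[17,0],[18,3],[20,3],[26,0],[28,3]]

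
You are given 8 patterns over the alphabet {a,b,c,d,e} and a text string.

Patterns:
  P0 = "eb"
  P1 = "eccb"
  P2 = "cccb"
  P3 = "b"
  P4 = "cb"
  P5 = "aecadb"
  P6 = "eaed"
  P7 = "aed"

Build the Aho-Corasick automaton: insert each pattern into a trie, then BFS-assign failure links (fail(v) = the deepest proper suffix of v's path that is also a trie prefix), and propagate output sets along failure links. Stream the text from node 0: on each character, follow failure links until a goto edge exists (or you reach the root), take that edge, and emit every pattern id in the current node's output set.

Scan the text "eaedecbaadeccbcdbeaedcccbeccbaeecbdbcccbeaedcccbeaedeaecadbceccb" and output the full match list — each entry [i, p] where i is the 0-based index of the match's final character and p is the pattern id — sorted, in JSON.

Construct AC machine:
Trie nodes:
  0='ε' goto a→12 b→10 c→6 e→1
  1='e' goto a→18 b→2 c→3
  2='eb' goto ·  [P0 ends]
  3='ec' goto c→4
  4='ecc' goto b→5
  5='eccb' goto ·  [P1 ends]
  6='c' goto b→11 c→7
  7='cc' goto c→8
  8='ccc' goto b→9
  9='cccb' goto ·  [P2 ends]
  10='b' goto ·  [P3 ends]
  11='cb' goto ·  [P4 ends]
  12='a' goto e→13
  13='ae' goto c→14 d→21
  14='aec' goto a→15
  15='aeca' goto d→16
  16='aecad' goto b→17
  17='aecadb' goto ·  [P5 ends]
  18='ea' goto e→19
  19='eae' goto d→20
  20='eaed' goto ·  [P6 ends]
  21='aed' goto ·  [P7 ends]

BFS fail/out derivation:
  n1('e'): parent n0 fail=0; on 'e' 0 → fail=0;  out ∅∪∅=∅
  n6('c'): parent n0 fail=0; on 'c' 0 → fail=0;  out ∅∪∅=∅
  n10('b'): parent n0 fail=0; on 'b' 0 → fail=0;  out {3}∪∅={3}
  n12('a'): parent n0 fail=0; on 'a' 0 → fail=0;  out ∅∪∅=∅
  n2('eb'): parent n1 fail=0; on 'b' 0 → fail=10;  out {0}∪{3}={0,3}
  n3('ec'): parent n1 fail=0; on 'c' 0 → fail=6;  out ∅∪∅=∅
  n7('cc'): parent n6 fail=0; on 'c' 0 → fail=6;  out ∅∪∅=∅
  n11('cb'): parent n6 fail=0; on 'b' 0 → fail=10;  out {4}∪{3}={3,4}
  n13('ae'): parent n12 fail=0; on 'e' 0 → fail=1;  out ∅∪∅=∅
  n18('ea'): parent n1 fail=0; on 'a' 0 → fail=12;  out ∅∪∅=∅
  n4('ecc'): parent n3 fail=6; on 'c' 6 → fail=7;  out ∅∪∅=∅
  n8('ccc'): parent n7 fail=6; on 'c' 6 → fail=7;  out ∅∪∅=∅
  n14('aec'): parent n13 fail=1; on 'c' 1 → fail=3;  out ∅∪∅=∅
  n19('eae'): parent n18 fail=12; on 'e' 12 → fail=13;  out ∅∪∅=∅
  n21('aed'): parent n13 fail=1; on 'd' 1→0 → fail=0;  out {7}∪∅={7}
  n5('eccb'): parent n4 fail=7; on 'b' 7→6 → fail=11;  out {1}∪{3,4}={1,3,4}
  n9('cccb'): parent n8 fail=7; on 'b' 7→6 → fail=11;  out {2}∪{3,4}={2,3,4}
  n15('aeca'): parent n14 fail=3; on 'a' 3→6→0 → fail=12;  out ∅∪∅=∅
  n20('eaed'): parent n19 fail=13; on 'd' 13 → fail=21;  out {6}∪{7}={6,7}
  n16('aecad'): parent n15 fail=12; on 'd' 12→0 → fail=0;  out ∅∪∅=∅
  n17('aecadb'): parent n16 fail=0; on 'b' 0 → fail=10;  out {5}∪{3}={3,5}

Scan:
i=0 'e': node 0→1
i=1 'a': node 1→18
i=2 'e': node 18→19
i=3 'd': node 19→20  → match P6@[0:3],P7@[1:3]
i=4 'e': node 20→1 ·f
i=5 'c': node 1→3
i=6 'b': node 3→11 ·f  → match P3@[6:6],P4@[5:6]
i=7 'a': node 11→12 ·f
i=8 'a': node 12→12 ·f
i=9 'd': node 12→0 ·f
i=10 'e': node 0→1
i=11 'c': node 1→3
i=12 'c': node 3→4
i=13 'b': node 4→5  → match P1@[10:13],P3@[13:13],P4@[12:13]
i=14 'c': node 5→6 ·f
i=15 'd': node 6→0 ·f
i=16 'b': node 0→10  → match P3@[16:16]
i=17 'e': node 10→1 ·f
i=18 'a': node 1→18
i=19 'e': node 18→19
i=20 'd': node 19→20  → match P6@[17:20],P7@[18:20]
i=21 'c': node 20→6 ·f
i=22 'c': node 6→7
i=23 'c': node 7→8
i=24 'b': node 8→9  → match P2@[21:24],P3@[24:24],P4@[23:24]
i=25 'e': node 9→1 ·f
i=26 'c': node 1→3
i=27 'c': node 3→4
i=28 'b': node 4→5  → match P1@[25:28],P3@[28:28],P4@[27:28]
i=29 'a': node 5→12 ·f
i=30 'e': node 12→13
i=31 'e': node 13→1 ·f
i=32 'c': node 1→3
i=33 'b': node 3→11 ·f  → match P3@[33:33],P4@[32:33]
i=34 'd': node 11→0 ·f
i=35 'b': node 0→10  → match P3@[35:35]
i=36 'c': node 10→6 ·f
i=37 'c': node 6→7
i=38 'c': node 7→8
i=39 'b': node 8→9  → match P2@[36:39],P3@[39:39],P4@[38:39]
i=40 'e': node 9→1 ·f
i=41 'a': node 1→18
i=42 'e': node 18→19
i=43 'd': node 19→20  → match P6@[40:43],P7@[41:43]
i=44 'c': node 20→6 ·f
i=45 'c': node 6→7
i=46 'c': node 7→8
i=47 'b': node 8→9  → match P2@[44:47],P3@[47:47],P4@[46:47]
i=48 'e': node 9→1 ·f
i=49 'a': node 1→18
i=50 'e': node 18→19
i=51 'd': node 19→20  → match P6@[48:51],P7@[49:51]
i=52 'e': node 20→1 ·f
i=53 'a': node 1→18
i=54 'e': node 18→19
i=55 'c': node 19→14 ·f
i=56 'a': node 14→15
i=57 'd': node 15→16
i=58 'b': node 16→17  → match P3@[58:58],P5@[53:58]
i=59 'c': node 17→6 ·f
i=60 'e': node 6→1 ·f
i=61 'c': node 1→3
i=62 'c': node 3→4
i=63 'b': node 4→5  → match P1@[60:63],P3@[63:63],P4@[62:63]

Result: [[3,6],[3,7],[6,3],[6,4],[13,1],[13,3],[13,4],[16,3],[20,6],[20,7],[24,2],[24,3],[24,4],[28,1],[28,3],[28,4],[33,3],[33,4],[35,3],[39,2],[39,3],[39,4],[43,6],[43,7],[47,2],[47,3],[47,4],[51,6],[51,7],[58,3],[58,5],[63,1],[63,3],[63,4]]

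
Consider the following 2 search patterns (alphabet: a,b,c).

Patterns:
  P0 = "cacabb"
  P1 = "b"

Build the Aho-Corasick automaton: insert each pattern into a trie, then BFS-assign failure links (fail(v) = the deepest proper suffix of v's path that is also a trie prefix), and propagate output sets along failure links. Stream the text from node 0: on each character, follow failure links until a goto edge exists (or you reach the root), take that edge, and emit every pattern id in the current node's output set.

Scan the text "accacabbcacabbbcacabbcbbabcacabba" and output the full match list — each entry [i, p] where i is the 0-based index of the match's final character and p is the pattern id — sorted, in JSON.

Build automaton:
Trie nodes:
  0='ε' goto b→7 c→1
  1='c' goto a→2
  2='ca' goto c→3
  3='cac' goto a→4
  4='caca' goto b→5
  5='cacab' goto b→6
  6='cacabb' goto ·  [P0 ends]
  7='b' goto ·  [P1 ends]

BFS fail/out derivation:
  n1('c'): parent n0 fail=0; on 'c' 0 → fail=0;  out ∅∪∅=∅
  n7('b'): parent n0 fail=0; on 'b' 0 → fail=0;  out {1}∪∅={1}
  n2('ca'): parent n1 fail=0; on 'a' 0 → fail=0;  out ∅∪∅=∅
  n3('cac'): parent n2 fail=0; on 'c' 0 → fail=1;  out ∅∪∅=∅
  n4('caca'): parent n3 fail=1; on 'a' 1 → fail=2;  out ∅∪∅=∅
  n5('cacab'): parent n4 fail=2; on 'b' 2→0 → fail=7;  out ∅∪{1}={1}
  n6('cacabb'): parent n5 fail=7; on 'b' 7→0 → fail=7;  out {0}∪{1}={0,1}

Run:
[0] read 'a'  n0⇒n0
[1] read 'c'  n0⇒n1
[2] read 'c'  n1⇒n1 (via fail)
[3] read 'a'  n1⇒n2
[4] read 'c'  n2⇒n3
[5] read 'a'  n3⇒n4
[6] read 'b'  n4⇒n5  → match P1@[6:6]
[7] read 'b'  n5⇒n6  → match P0@[2:7],P1@[7:7]
[8] read 'c'  n6⇒n1 (via fail)
[9] read 'a'  n1⇒n2
[10] read 'c'  n2⇒n3
[11] read 'a'  n3⇒n4
[12] read 'b'  n4⇒n5  → match P1@[12:12]
[13] read 'b'  n5⇒n6  → match P0@[8:13],P1@[13:13]
[14] read 'b'  n6⇒n7 (via fail)  → match P1@[14:14]
[15] read 'c'  n7⇒n1 (via fail)
[16] read 'a'  n1⇒n2
[17] read 'c'  n2⇒n3
[18] read 'a'  n3⇒n4
[19] read 'b'  n4⇒n5  → match P1@[19:19]
[20] read 'b'  n5⇒n6  → match P0@[15:20],P1@[20:20]
[21] read 'c'  n6⇒n1 (via fail)
[22] read 'b'  n1⇒n7 (via fail)  → match P1@[22:22]
[23] read 'b'  n7⇒n7 (via fail)  → match P1@[23:23]
[24] read 'a'  n7⇒n0 (via fail)
[25] read 'b'  n0⇒n7  → match P1@[25:25]
[26] read 'c'  n7⇒n1 (via fail)
[27] read 'a'  n1⇒n2
[28] read 'c'  n2⇒n3
[29] read 'a'  n3⇒n4
[30] read 'b'  n4⇒n5  → match P1@[30:30]
[31] read 'b'  n5⇒n6  → match P0@[26:31],P1@[31:31]
[32] read 'a'  n6⇒n0 (via fail)

Matches: [[6,1],[7,0],[7,1],[12,1],[13,0],[13,1],[14,1],[19,1],[20,0],[20,1],[22,1],[23,1],[25,1],[30,1],[31,0],[31,1]]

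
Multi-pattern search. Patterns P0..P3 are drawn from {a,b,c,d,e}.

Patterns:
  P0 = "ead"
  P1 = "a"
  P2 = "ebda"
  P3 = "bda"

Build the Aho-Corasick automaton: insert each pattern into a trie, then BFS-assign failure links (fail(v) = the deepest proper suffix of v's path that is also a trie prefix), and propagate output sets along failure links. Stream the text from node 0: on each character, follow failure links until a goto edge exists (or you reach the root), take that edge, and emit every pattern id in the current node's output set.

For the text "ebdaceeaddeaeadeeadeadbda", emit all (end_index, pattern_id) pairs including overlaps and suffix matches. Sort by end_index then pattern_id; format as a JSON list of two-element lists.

Build automaton:
Trie nodes:
  0='ε' goto a→4 b→8 e→1
  1='e' goto a→2 b→5
  2='ea' goto d→3
  3='ead' goto ·  [P0 ends]
  4='a' goto ·  [P1 ends]
  5='eb' goto d→6
  6='ebd' goto a→7
  7='ebda' goto ·  [P2 ends]
  8='b' goto d→9
  9='bd' goto a→10
  10='bda' goto ·  [P3 ends]

BFS fail/out derivation:
  n1('e'): parent n0 fail=0; on 'e' 0 → fail=0;  out ∅∪∅=∅
  n4('a'): parent n0 fail=0; on 'a' 0 → fail=0;  out {1}∪∅={1}
  n8('b'): parent n0 fail=0; on 'b' 0 → fail=0;  out ∅∪∅=∅
  n2('ea'): parent n1 fail=0; on 'a' 0 → fail=4;  out ∅∪{1}={1}
  n5('eb'): parent n1 fail=0; on 'b' 0 → fail=8;  out ∅∪∅=∅
  n9('bd'): parent n8 fail=0; on 'd' 0 → fail=0;  out ∅∪∅=∅
  n3('ead'): parent n2 fail=4; on 'd' 4→0 → fail=0;  out {0}∪∅={0}
  n6('ebd'): parent n5 fail=8; on 'd' 8 → fail=9;  out ∅∪∅=∅
  n10('bda'): parent n9 fail=0; on 'a' 0 → fail=4;  out {3}∪{1}={1,3}
  n7('ebda'): parent n6 fail=9; on 'a' 9 → fail=10;  out {2}∪{1,3}={1,2,3}

Text stream:
i=0 'e': node 0→1
i=1 'b': node 1→5
i=2 'd': node 5→6
i=3 'a': node 6→7  ** P1@[3:3],P2@[0:3],P3@[1:3]
i=4 'c': node 7→0 ·f
i=5 'e': node 0→1
i=6 'e': node 1→1 ·f
i=7 'a': node 1→2  ** P1@[7:7]
i=8 'd': node 2→3  ** P0@[6:8]
i=9 'd': node 3→0 ·f
i=10 'e': node 0→1
i=11 'a': node 1→2  ** P1@[11:11]
i=12 'e': node 2→1 ·f
i=13 'a': node 1→2  ** P1@[13:13]
i=14 'd': node 2→3  ** P0@[12:14]
i=15 'e': node 3→1 ·f
i=16 'e': node 1→1 ·f
i=17 'a': node 1→2  ** P1@[17:17]
i=18 'd': node 2→3  ** P0@[16:18]
i=19 'e': node 3→1 ·f
i=20 'a': node 1→2  ** P1@[20:20]
i=21 'd': node 2→3  ** P0@[19:21]
i=22 'b': node 3→8 ·f
i=23 'd': node 8→9
i=24 'a': node 9→10  ** P1@[24:24],P3@[22:24]

Result: [[3,1],[3,2],[3,3],[7,1],[8,0],[11,1],[13,1],[14,0],[17,1],[18,0],[20,1],[21,0],[24,1],[24,3]]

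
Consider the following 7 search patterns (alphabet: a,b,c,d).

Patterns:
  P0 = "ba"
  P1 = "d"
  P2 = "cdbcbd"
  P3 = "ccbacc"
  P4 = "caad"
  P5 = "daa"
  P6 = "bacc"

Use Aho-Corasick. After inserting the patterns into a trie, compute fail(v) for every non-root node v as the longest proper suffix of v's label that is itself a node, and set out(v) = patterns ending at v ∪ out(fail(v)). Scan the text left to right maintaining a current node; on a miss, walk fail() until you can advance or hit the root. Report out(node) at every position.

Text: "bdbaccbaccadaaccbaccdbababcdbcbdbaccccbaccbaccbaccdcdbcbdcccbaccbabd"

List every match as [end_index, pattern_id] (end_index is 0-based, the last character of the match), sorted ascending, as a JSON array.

Construct AC machine:
Trie (insert patterns):
  0='ε' goto b→1 c→4 d→3
  1='b' goto a→2
  2='ba' goto c→20  [P0 ends]
  3='d' goto a→18  [P1 ends]
  4='c' goto a→15 c→10 d→5
  5='cd' goto b→6
  6='cdb' goto c→7
  7='cdbc' goto b→8
  8='cdbcb' goto d→9
  9='cdbcbd' goto ·  [P2 ends]
  10='cc' goto b→11
  11='ccb' goto a→12
  12='ccba' goto c→13
  13='ccbac' goto c→14
  14='ccbacc' goto ·  [P3 ends]
  15='ca' goto a→16
  16='caa' goto d→17
  17='caad' goto ·  [P4 ends]
  18='da' goto a→19
  19='daa' goto ·  [P5 ends]
  20='bac' goto c→21
  21='bacc' goto ·  [P6 ends]

BFS fail/out derivation:
  n1('b'): parent n0 fail=0; on 'b' 0 → fail=0;  out ∅∪∅=∅
  n3('d'): parent n0 fail=0; on 'd' 0 → fail=0;  out {1}∪∅={1}
  n4('c'): parent n0 fail=0; on 'c' 0 → fail=0;  out ∅∪∅=∅
  n2('ba'): parent n1 fail=0; on 'a' 0 → fail=0;  out {0}∪∅={0}
  n5('cd'): parent n4 fail=0; on 'd' 0 → fail=3;  out ∅∪{1}={1}
  n10('cc'): parent n4 fail=0; on 'c' 0 → fail=4;  out ∅∪∅=∅
  n15('ca'): parent n4 fail=0; on 'a' 0 → fail=0;  out ∅∪∅=∅
  n18('da'): parent n3 fail=0; on 'a' 0 → fail=0;  out ∅∪∅=∅
  n6('cdb'): parent n5 fail=3; on 'b' 3→0 → fail=1;  out ∅∪∅=∅
  n11('ccb'): parent n10 fail=4; on 'b' 4→0 → fail=1;  out ∅∪∅=∅
  n16('caa'): parent n15 fail=0; on 'a' 0 → fail=0;  out ∅∪∅=∅
  n19('daa'): parent n18 fail=0; on 'a' 0 → fail=0;  out {5}∪∅={5}
  n20('bac'): parent n2 fail=0; on 'c' 0 → fail=4;  out ∅∪∅=∅
  n7('cdbc'): parent n6 fail=1; on 'c' 1→0 → fail=4;  out ∅∪∅=∅
  n12('ccba'): parent n11 fail=1; on 'a' 1 → fail=2;  out ∅∪{0}={0}
  n17('caad'): parent n16 fail=0; on 'd' 0 → fail=3;  out {4}∪{1}={1,4}
  n21('bacc'): parent n20 fail=4; on 'c' 4 → fail=10;  out {6}∪∅={6}
  n8('cdbcb'): parent n7 fail=4; on 'b' 4→0 → fail=1;  out ∅∪∅=∅
  n13('ccbac'): parent n12 fail=2; on 'c' 2 → fail=20;  out ∅∪∅=∅
  n9('cdbcbd'): parent n8 fail=1; on 'd' 1→0 → fail=3;  out {2}∪{1}={1,2}
  n14('ccbacc'): parent n13 fail=20; on 'c' 20 → fail=21;  out {3}∪{6}={3,6}

Text stream:
i=0 'b': node 0→1
i=1 'd': node 1→3 (fail-walked)  ** P1@[1:1]
i=2 'b': node 3→1 (fail-walked)
i=3 'a': node 1→2  ** P0@[2:3]
i=4 'c': node 2→20
i=5 'c': node 20→21  ** P6@[2:5]
i=6 'b': node 21→11 (fail-walked)
i=7 'a': node 11→12  ** P0@[6:7]
i=8 'c': node 12→13
i=9 'c': node 13→14  ** P3@[4:9],P6@[6:9]
i=10 'a': node 14→15 (fail-walked)
i=11 'd': node 15→3 (fail-walked)  ** P1@[11:11]
i=12 'a': node 3→18
i=13 'a': node 18→19  ** P5@[11:13]
i=14 'c': node 19→4 (fail-walked)
i=15 'c': node 4→10
i=16 'b': node 10→11
i=17 'a': node 11→12  ** P0@[16:17]
i=18 'c': node 12→13
i=19 'c': node 13→14  ** P3@[14:19],P6@[16:19]
i=20 'd': node 14→5 (fail-walked)  ** P1@[20:20]
i=21 'b': node 5→6
i=22 'a': node 6→2 (fail-walked)  ** P0@[21:22]
i=23 'b': node 2→1 (fail-walked)
i=24 'a': node 1→2  ** P0@[23:24]
i=25 'b': node 2→1 (fail-walked)
i=26 'c': node 1→4 (fail-walked)
i=27 'd': node 4→5  ** P1@[27:27]
i=28 'b': node 5→6
i=29 'c': node 6→7
i=30 'b': node 7→8
i=31 'd': node 8→9  ** P1@[31:31],P2@[26:31]
i=32 'b': node 9→1 (fail-walked)
i=33 'a': node 1→2  ** P0@[32:33]
i=34 'c': node 2→20
i=35 'c': node 20→21  ** P6@[32:35]
i=36 'c': node 21→10 (fail-walked)
i=37 'c': node 10→10 (fail-walked)
i=38 'b': node 10→11
i=39 'a': node 11→12  ** P0@[38:39]
i=40 'c': node 12→13
i=41 'c': node 13→14  ** P3@[36:41],P6@[38:41]
i=42 'b': node 14→11 (fail-walked)
i=43 'a': node 11→12  ** P0@[42:43]
i=44 'c': node 12→13
i=45 'c': node 13→14  ** P3@[40:45],P6@[42:45]
i=46 'b': node 14→11 (fail-walked)
i=47 'a': node 11→12  ** P0@[46:47]
i=48 'c': node 12→13
i=49 'c': node 13→14  ** P3@[44:49],P6@[46:49]
i=50 'd': node 14→5 (fail-walked)  ** P1@[50:50]
i=51 'c': node 5→4 (fail-walked)
i=52 'd': node 4→5  ** P1@[52:52]
i=53 'b': node 5→6
i=54 'c': node 6→7
i=55 'b': node 7→8
i=56 'd': node 8→9  ** P1@[56:56],P2@[51:56]
i=57 'c': node 9→4 (fail-walked)
i=58 'c': node 4→10
i=59 'c': node 10→10 (fail-walked)
i=60 'b': node 10→11
i=61 'a': node 11→12  ** P0@[60:61]
i=62 'c': node 12→13
i=63 'c': node 13→14  ** P3@[58:63],P6@[60:63]
i=64 'b': node 14→11 (fail-walked)
i=65 'a': node 11→12  ** P0@[64:65]
i=66 'b': node 12→1 (fail-walked)
i=67 'd': node 1→3 (fail-walked)  ** P1@[67:67]

Matches: [[1,1],[3,0],[5,6],[7,0],[9,3],[9,6],[11,1],[13,5],[17,0],[19,3],[19,6],[20,1],[22,0],[24,0],[27,1],[31,1],[31,2],[33,0],[35,6],[39,0],[41,3],[41,6],[43,0],[45,3],[45,6],[47,0],[49,3],[49,6],[50,1],[52,1],[56,1],[56,2],[61,0],[63,3],[63,6],[65,0],[67,1]]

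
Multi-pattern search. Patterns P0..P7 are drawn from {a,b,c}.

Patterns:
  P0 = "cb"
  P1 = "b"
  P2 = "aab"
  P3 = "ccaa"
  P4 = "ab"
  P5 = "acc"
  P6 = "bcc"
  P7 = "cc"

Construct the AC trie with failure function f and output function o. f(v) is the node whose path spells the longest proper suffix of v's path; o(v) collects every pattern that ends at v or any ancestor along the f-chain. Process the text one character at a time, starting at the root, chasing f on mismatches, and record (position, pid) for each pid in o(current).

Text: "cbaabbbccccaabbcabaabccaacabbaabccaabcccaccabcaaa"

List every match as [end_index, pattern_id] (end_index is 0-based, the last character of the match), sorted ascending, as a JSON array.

Build:
Trie nodes:
  n0 'ε': a→4 b→3 c→1
  n1 'c': b→2 c→7
  n2 'cb': ·  [P0 ends]
  n3 'b': c→13  [P1 ends]
  n4 'a': a→5 b→10 c→11
  n5 'aa': b→6
  n6 'aab': ·  [P2 ends]
  n7 'cc': a→8  [P7 ends]
  n8 'cca': a→9
  n9 'ccaa': ·  [P3 ends]
  n10 'ab': ·  [P4 ends]
  n11 'ac': c→12
  n12 'acc': ·  [P5 ends]
  n13 'bc': c→14
  n14 'bcc': ·  [P6 ends]

BFS fail/out derivation:
  n1('c'): parent n0 fail=0; on 'c' 0 → fail=0;  out ∅∪∅=∅
  n3('b'): parent n0 fail=0; on 'b' 0 → fail=0;  out {1}∪∅={1}
  n4('a'): parent n0 fail=0; on 'a' 0 → fail=0;  out ∅∪∅=∅
  n2('cb'): parent n1 fail=0; on 'b' 0 → fail=3;  out {0}∪{1}={0,1}
  n5('aa'): parent n4 fail=0; on 'a' 0 → fail=4;  out ∅∪∅=∅
  n7('cc'): parent n1 fail=0; on 'c' 0 → fail=1;  out {7}∪∅={7}
  n10('ab'): parent n4 fail=0; on 'b' 0 → fail=3;  out {4}∪{1}={1,4}
  n11('ac'): parent n4 fail=0; on 'c' 0 → fail=1;  out ∅∪∅=∅
  n13('bc'): parent n3 fail=0; on 'c' 0 → fail=1;  out ∅∪∅=∅
  n6('aab'): parent n5 fail=4; on 'b' 4 → fail=10;  out {2}∪{1,4}={1,2,4}
  n8('cca'): parent n7 fail=1; on 'a' 1→0 → fail=4;  out ∅∪∅=∅
  n12('acc'): parent n11 fail=1; on 'c' 1 → fail=7;  out {5}∪{7}={5,7}
  n14('bcc'): parent n13 fail=1; on 'c' 1 → fail=7;  out {6}∪{7}={6,7}
  n9('ccaa'): parent n8 fail=4; on 'a' 4 → fail=5;  out {3}∪∅={3}

Scan:
[0] read 'c'  n0⇒n1
[1] read 'b'  n1⇒n2  ** P0@[0:1],P1@[1:1]
[2] read 'a'  n2⇒n4 (fail-walked)
[3] read 'a'  n4⇒n5
[4] read 'b'  n5⇒n6  ** P1@[4:4],P2@[2:4],P4@[3:4]
[5] read 'b'  n6⇒n3 (fail-walked)  ** P1@[5:5]
[6] read 'b'  n3⇒n3 (fail-walked)  ** P1@[6:6]
[7] read 'c'  n3⇒n13
[8] read 'c'  n13⇒n14  ** P6@[6:8],P7@[7:8]
[9] read 'c'  n14⇒n7 (fail-walked)  ** P7@[8:9]
[10] read 'c'  n7⇒n7 (fail-walked)  ** P7@[9:10]
[11] read 'a'  n7⇒n8
[12] read 'a'  n8⇒n9  ** P3@[9:12]
[13] read 'b'  n9⇒n6 (fail-walked)  ** P1@[13:13],P2@[11:13],P4@[12:13]
[14] read 'b'  n6⇒n3 (fail-walked)  ** P1@[14:14]
[15] read 'c'  n3⇒n13
[16] read 'a'  n13⇒n4 (fail-walked)
[17] read 'b'  n4⇒n10  ** P1@[17:17],P4@[16:17]
[18] read 'a'  n10⇒n4 (fail-walked)
[19] read 'a'  n4⇒n5
[20] read 'b'  n5⇒n6  ** P1@[20:20],P2@[18:20],P4@[19:20]
[21] read 'c'  n6⇒n13 (fail-walked)
[22] read 'c'  n13⇒n14  ** P6@[20:22],P7@[21:22]
[23] read 'a'  n14⇒n8 (fail-walked)
[24] read 'a'  n8⇒n9  ** P3@[21:24]
[25] read 'c'  n9⇒n11 (fail-walked)
[26] read 'a'  n11⇒n4 (fail-walked)
[27] read 'b'  n4⇒n10  ** P1@[27:27],P4@[26:27]
[28] read 'b'  n10⇒n3 (fail-walked)  ** P1@[28:28]
[29] read 'a'  n3⇒n4 (fail-walked)
[30] read 'a'  n4⇒n5
[31] read 'b'  n5⇒n6  ** P1@[31:31],P2@[29:31],P4@[30:31]
[32] read 'c'  n6⇒n13 (fail-walked)
[33] read 'c'  n13⇒n14  ** P6@[31:33],P7@[32:33]
[34] read 'a'  n14⇒n8 (fail-walked)
[35] read 'a'  n8⇒n9  ** P3@[32:35]
[36] read 'b'  n9⇒n6 (fail-walked)  ** P1@[36:36],P2@[34:36],P4@[35:36]
[37] read 'c'  n6⇒n13 (fail-walked)
[38] read 'c'  n13⇒n14  ** P6@[36:38],P7@[37:38]
[39] read 'c'  n14⇒n7 (fail-walked)  ** P7@[38:39]
[40] read 'a'  n7⇒n8
[41] read 'c'  n8⇒n11 (fail-walked)
[42] read 'c'  n11⇒n12  ** P5@[40:42],P7@[41:42]
[43] read 'a'  n12⇒n8 (fail-walked)
[44] read 'b'  n8⇒n10 (fail-walked)  ** P1@[44:44],P4@[43:44]
[45] read 'c'  n10⇒n13 (fail-walked)
[46] read 'a'  n13⇒n4 (fail-walked)
[47] read 'a'  n4⇒n5
[48] read 'a'  n5⇒n5 (fail-walked)

All matches (sorted): [[1,0],[1,1],[4,1],[4,2],[4,4],[5,1],[6,1],[8,6],[8,7],[9,7],[10,7],[12,3],[13,1],[13,2],[13,4],[14,1],[17,1],[17,4],[20,1],[20,2],[20,4],[22,6],[22,7],[24,3],[27,1],[27,4],[28,1],[31,1],[31,2],[31,4],[33,6],[33,7],[35,3],[36,1],[36,2],[36,4],[38,6],[38,7],[39,7],[42,5],[42,7],[44,1],[44,4]]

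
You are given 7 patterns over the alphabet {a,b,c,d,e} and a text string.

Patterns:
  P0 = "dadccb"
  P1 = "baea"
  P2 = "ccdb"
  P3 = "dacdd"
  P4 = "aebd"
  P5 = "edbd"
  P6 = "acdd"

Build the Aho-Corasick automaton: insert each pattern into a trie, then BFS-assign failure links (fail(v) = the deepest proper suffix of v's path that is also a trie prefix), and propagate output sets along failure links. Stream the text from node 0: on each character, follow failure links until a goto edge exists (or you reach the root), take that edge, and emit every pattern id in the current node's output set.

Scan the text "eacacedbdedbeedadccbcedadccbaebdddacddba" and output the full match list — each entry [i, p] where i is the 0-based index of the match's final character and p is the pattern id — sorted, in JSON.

Build:
Trie nodes:
  n0 'ε': a→18 b→7 c→11 d→1 e→22
  n1 'd': a→2
  n2 'da': c→15 d→3
  n3 'dad': c→4
  n4 'dadc': c→5
  n5 'dadcc': b→6
  n6 'dadccb': ·  ←P0
  n7 'b': a→8
  n8 'ba': e→9
  n9 'bae': a→10
  n10 'baea': ·  ←P1
  n11 'c': c→12
  n12 'cc': d→13
  n13 'ccd': b→14
  n14 'ccdb': ·  ←P2
  n15 'dac': d→16
  n16 'dacd': d→17
  n17 'dacdd': ·  ←P3
  n18 'a': c→26 e→19
  n19 'ae': b→20
  n20 'aeb': d→21
  n21 'aebd': ·  ←P4
  n22 'e': d→23
  n23 'ed': b→24
  n24 'edb': d→25
  n25 'edbd': ·  ←P5
  n26 'ac': d→27
  n27 'acd': d→28
  n28 'acdd': ·  ←P6

BFS fail/out derivation:
  fail(1) 'd': from fail(0)=0 chase 'd': 0 ⇒ 0;  out=∅∪out(0)=∅
  fail(7) 'b': from fail(0)=0 chase 'b': 0 ⇒ 0;  out=∅∪out(0)=∅
  fail(11) 'c': from fail(0)=0 chase 'c': 0 ⇒ 0;  out=∅∪out(0)=∅
  fail(18) 'a': from fail(0)=0 chase 'a': 0 ⇒ 0;  out=∅∪out(0)=∅
  fail(22) 'e': from fail(0)=0 chase 'e': 0 ⇒ 0;  out=∅∪out(0)=∅
  fail(2) 'da': from fail(1)=0 chase 'a': 0 ⇒ 18;  out=∅∪out(18)=∅
  fail(8) 'ba': from fail(7)=0 chase 'a': 0 ⇒ 18;  out=∅∪out(18)=∅
  fail(12) 'cc': from fail(11)=0 chase 'c': 0 ⇒ 11;  out=∅∪out(11)=∅
  fail(19) 'ae': from fail(18)=0 chase 'e': 0 ⇒ 22;  out=∅∪out(22)=∅
  fail(23) 'ed': from fail(22)=0 chase 'd': 0 ⇒ 1;  out=∅∪out(1)=∅
  fail(26) 'ac': from fail(18)=0 chase 'c': 0 ⇒ 11;  out=∅∪out(11)=∅
  fail(3) 'dad': from fail(2)=18 chase 'd': 18→0 ⇒ 1;  out=∅∪out(1)=∅
  fail(9) 'bae': from fail(8)=18 chase 'e': 18 ⇒ 19;  out=∅∪out(19)=∅
  fail(13) 'ccd': from fail(12)=11 chase 'd': 11→0 ⇒ 1;  out=∅∪out(1)=∅
  fail(15) 'dac': from fail(2)=18 chase 'c': 18 ⇒ 26;  out=∅∪out(26)=∅
  fail(20) 'aeb': from fail(19)=22 chase 'b': 22→0 ⇒ 7;  out=∅∪out(7)=∅
  fail(24) 'edb': from fail(23)=1 chase 'b': 1→0 ⇒ 7;  out=∅∪out(7)=∅
  fail(27) 'acd': from fail(26)=11 chase 'd': 11→0 ⇒ 1;  out=∅∪out(1)=∅
  fail(4) 'dadc': from fail(3)=1 chase 'c': 1→0 ⇒ 11;  out=∅∪out(11)=∅
  fail(10) 'baea': from fail(9)=19 chase 'a': 19→22→0 ⇒ 18;  out={1}∪out(18)={1}
  fail(14) 'ccdb': from fail(13)=1 chase 'b': 1→0 ⇒ 7;  out={2}∪out(7)={2}
  fail(16) 'dacd': from fail(15)=26 chase 'd': 26 ⇒ 27;  out=∅∪out(27)=∅
  fail(21) 'aebd': from fail(20)=7 chase 'd': 7→0 ⇒ 1;  out={4}∪out(1)={4}
  fail(25) 'edbd': from fail(24)=7 chase 'd': 7→0 ⇒ 1;  out={5}∪out(1)={5}
  fail(28) 'acdd': from fail(27)=1 chase 'd': 1→0 ⇒ 1;  out={6}∪out(1)={6}
  fail(5) 'dadcc': from fail(4)=11 chase 'c': 11 ⇒ 12;  out=∅∪out(12)=∅
  fail(17) 'dacdd': from fail(16)=27 chase 'd': 27 ⇒ 28;  out={3}∪out(28)={3,6}
  fail(6) 'dadccb': from fail(5)=12 chase 'b': 12→11→0 ⇒ 7;  out={0}∪out(7)={0}

Run:
pos 0 'e': at 22
pos 1 'a': at 18 (via fail)
pos 2 'c': at 26
pos 3 'a': at 18 (via fail)
pos 4 'c': at 26
pos 5 'e': at 22 (via fail)
pos 6 'd': at 23
pos 7 'b': at 24
pos 8 'd': at 25  ** P5@[5:8]
pos 9 'e': at 22 (via fail)
pos 10 'd': at 23
pos 11 'b': at 24
pos 12 'e': at 22 (via fail)
pos 13 'e': at 22 (via fail)
pos 14 'd': at 23
pos 15 'a': at 2 (via fail)
pos 16 'd': at 3
pos 17 'c': at 4
pos 18 'c': at 5
pos 19 'b': at 6  ** P0@[14:19]
pos 20 'c': at 11 (via fail)
pos 21 'e': at 22 (via fail)
pos 22 'd': at 23
pos 23 'a': at 2 (via fail)
pos 24 'd': at 3
pos 25 'c': at 4
pos 26 'c': at 5
pos 27 'b': at 6  ** P0@[22:27]
pos 28 'a': at 8 (via fail)
pos 29 'e': at 9
pos 30 'b': at 20 (via fail)
pos 31 'd': at 21  ** P4@[28:31]
pos 32 'd': at 1 (via fail)
pos 33 'd': at 1 (via fail)
pos 34 'a': at 2
pos 35 'c': at 15
pos 36 'd': at 16
pos 37 'd': at 17  ** P3@[33:37],P6@[34:37]
pos 38 'b': at 7 (via fail)
pos 39 'a': at 8

Result: [[8,5],[19,0],[27,0],[31,4],[37,3],[37,6]]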